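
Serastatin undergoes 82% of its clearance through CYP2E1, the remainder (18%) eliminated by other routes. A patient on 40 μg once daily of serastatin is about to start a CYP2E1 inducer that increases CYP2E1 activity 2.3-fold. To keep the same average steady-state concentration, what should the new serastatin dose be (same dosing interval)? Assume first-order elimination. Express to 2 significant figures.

The CYP2E1 pathway (82% of clearance) is boosted to 2.3× activity: 0.82 × 2.3 = 1.886.
The remaining 18% of clearance is unaffected.
CL_new/CL_old = 1.886 + 0.18 = 2.066.
Exposure is unchanged when dose changes in proportion to clearance. New dose = 40 μg × 2.066 = 83 μg.

83 μg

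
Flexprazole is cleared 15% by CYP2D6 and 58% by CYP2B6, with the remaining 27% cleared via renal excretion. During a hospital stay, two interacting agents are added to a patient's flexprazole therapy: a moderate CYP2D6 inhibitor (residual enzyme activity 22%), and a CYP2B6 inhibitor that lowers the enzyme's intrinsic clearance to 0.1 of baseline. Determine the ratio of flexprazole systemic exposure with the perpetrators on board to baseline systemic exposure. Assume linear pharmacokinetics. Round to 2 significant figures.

2.8

The CYP2D6 pathway (15% of clearance) drops to 0.22× activity: 0.15 × 0.22 = 0.033.
The CYP2B6 pathway (58% of clearance) is reduced to 0.1× activity: 0.58 × 0.1 = 0.058.
The remaining 27% of clearance is unaffected.
New clearance relative to baseline: 0.033 + 0.058 + 0.27 = 0.361.
Net systemic exposure ratio = 1 / 0.361 = 2.8.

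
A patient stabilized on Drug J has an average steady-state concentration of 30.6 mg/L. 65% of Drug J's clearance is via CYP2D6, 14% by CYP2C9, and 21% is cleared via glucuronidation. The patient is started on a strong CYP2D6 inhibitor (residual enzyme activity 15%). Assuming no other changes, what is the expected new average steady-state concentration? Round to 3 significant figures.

The CYP2D6 pathway (65% of clearance) is reduced to 0.15× activity: 0.65 × 0.15 = 0.0975.
CYP2C9 (14%) and the residual 21% are unaffected.
Relative clearance = 0.0975 + 0.14 + 0.21 = 0.4475.
New average steady-state concentration = baseline ÷ relative clearance = 30.6 / 0.4475 = 68.4 mg/L.

68.4 mg/L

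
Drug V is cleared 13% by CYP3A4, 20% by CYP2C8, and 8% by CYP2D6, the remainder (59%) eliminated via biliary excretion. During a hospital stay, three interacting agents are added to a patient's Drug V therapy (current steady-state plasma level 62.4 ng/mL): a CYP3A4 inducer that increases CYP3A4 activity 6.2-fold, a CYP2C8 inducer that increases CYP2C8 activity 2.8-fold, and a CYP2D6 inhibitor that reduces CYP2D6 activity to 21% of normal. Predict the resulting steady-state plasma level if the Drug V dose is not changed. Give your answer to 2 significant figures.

32 ng/mL

The CYP3A4 pathway (13% of clearance) increases to 6.2× activity: 0.13 × 6.2 = 0.806.
The CYP2C8 pathway (20% of clearance) rises to 2.8× activity: 0.2 × 2.8 = 0.56.
The CYP2D6 pathway (8% of clearance) drops to 0.21× activity: 0.08 × 0.21 = 0.0168.
Non-CYP routes (59%) are unchanged.
Relative clearance = 0.806 + 0.56 + 0.0168 + 0.59 = 1.9728.
Steady-state plasma level ∝ 1/CL: new value = 62.4 / 1.9728 = 32 ng/mL.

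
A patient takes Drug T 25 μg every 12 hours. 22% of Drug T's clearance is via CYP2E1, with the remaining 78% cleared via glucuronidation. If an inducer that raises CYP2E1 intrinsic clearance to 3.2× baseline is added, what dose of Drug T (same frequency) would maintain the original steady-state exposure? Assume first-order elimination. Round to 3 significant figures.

CYP2E1: 0.22 × 3.2 = 0.704
Other: 0.78 (unchanged)
Relative clearance = 0.704 + 0.78 = 1.484.
Exposure is unchanged when dose changes in proportion to clearance. New dose = 25 μg × 1.484 = 37.1 μg.

37.1 μg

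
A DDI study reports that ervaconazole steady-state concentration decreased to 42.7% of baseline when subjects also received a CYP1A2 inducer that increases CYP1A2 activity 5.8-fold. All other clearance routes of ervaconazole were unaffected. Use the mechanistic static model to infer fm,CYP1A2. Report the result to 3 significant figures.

Let fm be the CYP1A2 fraction. New clearance relative to baseline = fm × 5.8 + (1 − fm).
Steady-state concentration ratio = 1 / (new CL fraction), so new CL fraction = 1 / 0.427 = 2.342.
fm × 5.8 + 1 − fm = 2.342  ⇒  fm × (5.8 − 1) = 1.342  ⇒  fm = 0.280.

0.280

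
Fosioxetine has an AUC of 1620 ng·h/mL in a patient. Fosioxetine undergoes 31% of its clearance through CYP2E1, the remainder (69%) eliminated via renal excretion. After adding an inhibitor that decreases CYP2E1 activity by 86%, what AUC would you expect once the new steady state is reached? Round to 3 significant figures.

The CYP2E1 pathway (31% of clearance) drops to 0.14× activity: 0.31 × 0.14 = 0.0434.
Non-CYP routes (69%) are unchanged.
Relative clearance = 0.0434 + 0.69 = 0.7334.
New AUC = baseline ÷ relative clearance = 1620 / 0.7334 = 2.21 × 10³ ng·h/mL.

2.21 × 10³ ng·h/mL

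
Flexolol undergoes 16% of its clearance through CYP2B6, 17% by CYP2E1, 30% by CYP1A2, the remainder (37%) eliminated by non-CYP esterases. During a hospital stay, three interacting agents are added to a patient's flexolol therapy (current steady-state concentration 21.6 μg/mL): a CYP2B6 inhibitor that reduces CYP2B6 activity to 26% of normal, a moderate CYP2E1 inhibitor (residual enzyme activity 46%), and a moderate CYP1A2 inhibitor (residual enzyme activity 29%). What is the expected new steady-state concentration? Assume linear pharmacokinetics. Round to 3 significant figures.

37.4 μg/mL

The CYP2B6 pathway (16% of clearance) drops to 0.26× activity: 0.16 × 0.26 = 0.0416.
The CYP2E1 pathway (17% of clearance) falls to 0.46× activity: 0.17 × 0.46 = 0.0782.
The CYP1A2 pathway (30% of clearance) drops to 0.29× activity: 0.3 × 0.29 = 0.087.
Non-CYP routes (37%) are unchanged.
CL_new/CL_old = 0.0416 + 0.0782 + 0.087 + 0.37 = 0.5768.
Dividing the baseline by the relative clearance: 21.6 / 0.5768 = 37.4 μg/mL.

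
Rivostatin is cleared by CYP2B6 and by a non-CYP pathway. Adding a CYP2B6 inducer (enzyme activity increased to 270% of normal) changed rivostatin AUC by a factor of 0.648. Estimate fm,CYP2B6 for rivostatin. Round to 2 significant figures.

0.32

Call the CYP2B6 fraction fm. After the interaction, CL_new/CL_old = fm × 2.7 + (1 − fm).
AUC ratio = 1 / (new CL fraction), so new CL fraction = 1 / 0.648 = 1.543.
fm × 2.7 + 1 − fm = 1.543  ⇒  fm × (2.7 − 1) = 0.5432  ⇒  fm = 0.32.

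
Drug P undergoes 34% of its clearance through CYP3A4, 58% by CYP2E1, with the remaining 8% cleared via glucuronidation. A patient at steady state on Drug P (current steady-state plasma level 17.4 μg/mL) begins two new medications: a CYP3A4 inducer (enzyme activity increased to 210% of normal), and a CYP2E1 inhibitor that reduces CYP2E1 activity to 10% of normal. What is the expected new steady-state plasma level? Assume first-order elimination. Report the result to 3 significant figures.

20.4 μg/mL

The CYP3A4 pathway (34% of clearance) rises to 2.1× activity: 0.34 × 2.1 = 0.714.
The CYP2E1 pathway (58% of clearance) is reduced to 0.1× activity: 0.58 × 0.1 = 0.058.
Non-CYP routes (8%) are unchanged.
CL_new/CL_old = 0.714 + 0.058 + 0.08 = 0.852.
New steady-state plasma level = 17.4 / 0.852 = 20.4 μg/mL (concentration scales inversely with clearance).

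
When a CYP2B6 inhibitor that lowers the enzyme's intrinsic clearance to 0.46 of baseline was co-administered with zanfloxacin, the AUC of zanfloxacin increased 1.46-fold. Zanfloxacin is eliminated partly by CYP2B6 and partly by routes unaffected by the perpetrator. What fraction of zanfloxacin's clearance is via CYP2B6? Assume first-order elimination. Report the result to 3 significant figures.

0.583

CL'/CL = 1 / 1.46 = 0.6849
0.46·fm + (1 − fm) = 0.6849
fm = (0.6849 − 1) / (0.46 − 1) = 0.583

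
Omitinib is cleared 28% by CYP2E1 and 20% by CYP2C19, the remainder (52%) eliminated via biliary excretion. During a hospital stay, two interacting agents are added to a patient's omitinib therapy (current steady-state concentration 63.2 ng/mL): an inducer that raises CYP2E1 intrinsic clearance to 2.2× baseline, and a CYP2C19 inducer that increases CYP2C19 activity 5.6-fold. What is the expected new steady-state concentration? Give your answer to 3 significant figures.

The CYP2E1 pathway (28% of clearance) rises to 2.2× activity: 0.28 × 2.2 = 0.616.
The CYP2C19 pathway (20% of clearance) increases to 5.6× activity: 0.2 × 5.6 = 1.12.
Non-CYP routes (52%) are unchanged.
Relative clearance = 0.616 + 1.12 + 0.52 = 2.256.
New steady-state concentration = 63.2 / 2.256 = 28.0 ng/mL (concentration scales inversely with clearance).

28.0 ng/mL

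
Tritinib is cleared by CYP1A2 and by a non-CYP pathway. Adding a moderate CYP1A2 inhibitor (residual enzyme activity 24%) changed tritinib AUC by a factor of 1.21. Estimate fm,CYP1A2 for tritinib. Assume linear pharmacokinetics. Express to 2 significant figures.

0.23

CL'/CL = 1 / 1.21 = 0.8264
0.24·fm + (1 − fm) = 0.8264
fm = (0.8264 − 1) / (0.24 − 1) = 0.23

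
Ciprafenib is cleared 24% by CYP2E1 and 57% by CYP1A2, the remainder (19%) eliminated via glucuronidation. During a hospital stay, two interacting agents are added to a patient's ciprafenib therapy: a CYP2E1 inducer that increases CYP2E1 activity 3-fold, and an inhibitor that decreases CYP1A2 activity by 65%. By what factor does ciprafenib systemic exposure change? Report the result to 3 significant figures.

The CYP2E1 pathway (24% of clearance) is boosted to 3× activity: 0.24 × 3 = 0.72.
The CYP1A2 pathway (57% of clearance) is reduced to 0.35× activity: 0.57 × 0.35 = 0.1995.
The remaining 19% of clearance is unaffected.
New clearance relative to baseline: 0.72 + 0.1995 + 0.19 = 1.1095.
Systemic exposure ∝ 1/CL: fold-change = 1 / 1.1095 = 0.901.

0.901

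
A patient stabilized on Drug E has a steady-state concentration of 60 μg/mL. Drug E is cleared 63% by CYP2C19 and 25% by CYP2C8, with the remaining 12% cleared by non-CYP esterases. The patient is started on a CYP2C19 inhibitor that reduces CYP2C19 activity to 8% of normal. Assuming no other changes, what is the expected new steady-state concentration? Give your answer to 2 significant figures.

1.4 × 10² μg/mL

The CYP2C19 pathway (63% of clearance) drops to 0.08× activity: 0.63 × 0.08 = 0.0504.
CYP2C8 (25%) and the residual 12% are unaffected.
New clearance relative to baseline: 0.0504 + 0.25 + 0.12 = 0.4204.
Steady-state concentration ∝ 1/CL, so new value = 60 / 0.4204 = 1.4 × 10² μg/mL.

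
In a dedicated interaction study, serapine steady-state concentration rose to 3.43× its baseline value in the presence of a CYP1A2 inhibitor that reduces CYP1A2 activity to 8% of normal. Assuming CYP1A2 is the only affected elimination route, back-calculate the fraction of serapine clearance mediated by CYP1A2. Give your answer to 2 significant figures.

CL'/CL = 1 / 3.43 = 0.2915
0.08·fm + (1 − fm) = 0.2915
fm = (0.2915 − 1) / (0.08 − 1) = 0.77

0.77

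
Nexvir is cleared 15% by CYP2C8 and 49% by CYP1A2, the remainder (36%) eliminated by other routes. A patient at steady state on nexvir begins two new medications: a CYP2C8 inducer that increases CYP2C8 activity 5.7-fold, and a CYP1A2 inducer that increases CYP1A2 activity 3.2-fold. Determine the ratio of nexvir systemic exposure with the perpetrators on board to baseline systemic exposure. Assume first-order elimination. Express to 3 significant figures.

0.359

The CYP2C8 pathway (15% of clearance) rises to 5.7× activity: 0.15 × 5.7 = 0.855.
The CYP1A2 pathway (49% of clearance) is boosted to 3.2× activity: 0.49 × 3.2 = 1.568.
The remaining 36% of clearance is unaffected.
Relative clearance = 0.855 + 1.568 + 0.36 = 2.783.
Systemic exposure ∝ 1/CL: fold-change = 1 / 2.783 = 0.359.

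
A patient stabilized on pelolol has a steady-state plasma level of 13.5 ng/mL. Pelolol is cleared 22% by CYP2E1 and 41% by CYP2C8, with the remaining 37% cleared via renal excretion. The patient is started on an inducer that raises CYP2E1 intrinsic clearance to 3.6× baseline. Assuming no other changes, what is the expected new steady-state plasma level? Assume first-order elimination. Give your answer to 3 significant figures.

8.59 ng/mL

The CYP2E1 pathway (22% of clearance) increases to 3.6× activity: 0.22 × 3.6 = 0.792.
CYP2C8 (41%) and the residual 37% are unaffected.
New clearance relative to baseline: 0.792 + 0.41 + 0.37 = 1.572.
Steady-state plasma level ∝ 1/CL, so new value = 13.5 / 1.572 = 8.59 ng/mL.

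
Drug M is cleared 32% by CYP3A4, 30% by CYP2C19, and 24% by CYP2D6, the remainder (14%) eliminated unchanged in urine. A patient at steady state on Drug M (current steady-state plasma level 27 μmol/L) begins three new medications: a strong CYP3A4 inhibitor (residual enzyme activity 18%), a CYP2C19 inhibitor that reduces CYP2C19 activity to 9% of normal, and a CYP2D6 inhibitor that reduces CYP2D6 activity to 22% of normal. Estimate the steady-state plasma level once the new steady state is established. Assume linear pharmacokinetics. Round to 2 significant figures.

The CYP3A4 pathway (32% of clearance) drops to 0.18× activity: 0.32 × 0.18 = 0.0576.
The CYP2C19 pathway (30% of clearance) drops to 0.09× activity: 0.3 × 0.09 = 0.027.
The CYP2D6 pathway (24% of clearance) drops to 0.22× activity: 0.24 × 0.22 = 0.0528.
The remaining 14% of clearance is unaffected.
Relative clearance = 0.0576 + 0.027 + 0.0528 + 0.14 = 0.2774.
Dividing the baseline by the relative clearance: 27 / 0.2774 = 97 μmol/L.

97 μmol/L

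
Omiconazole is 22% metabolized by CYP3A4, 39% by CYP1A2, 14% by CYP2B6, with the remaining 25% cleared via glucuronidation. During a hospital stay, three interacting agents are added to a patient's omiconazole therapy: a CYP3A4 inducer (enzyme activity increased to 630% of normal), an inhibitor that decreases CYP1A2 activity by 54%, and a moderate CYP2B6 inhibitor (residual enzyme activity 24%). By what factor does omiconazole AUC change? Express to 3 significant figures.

CYP3A4: 0.22 × 6.3 = 1.386
CYP1A2: 0.39 × 0.46 = 0.1794
CYP2B6: 0.14 × 0.24 = 0.0336
Other: 0.25 (unchanged)
Relative clearance = 1.386 + 0.1794 + 0.0336 + 0.25 = 1.849.
Because AUC varies inversely with clearance, the combined effect is 1 / 1.849 = 0.541.

0.541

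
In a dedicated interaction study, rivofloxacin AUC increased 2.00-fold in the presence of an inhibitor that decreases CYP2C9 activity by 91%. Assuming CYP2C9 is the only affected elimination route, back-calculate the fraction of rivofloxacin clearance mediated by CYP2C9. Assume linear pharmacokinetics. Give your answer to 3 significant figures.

Let x = fm,CYP2C9. Because AUC ∝ 1/CL, relative clearance fell to 1/2.00 = 0.5.
Setting x·0.09 + (1 − x) = 0.5 and solving: x = (0.5 − 1)/(0.09 − 1) = 0.549.

0.549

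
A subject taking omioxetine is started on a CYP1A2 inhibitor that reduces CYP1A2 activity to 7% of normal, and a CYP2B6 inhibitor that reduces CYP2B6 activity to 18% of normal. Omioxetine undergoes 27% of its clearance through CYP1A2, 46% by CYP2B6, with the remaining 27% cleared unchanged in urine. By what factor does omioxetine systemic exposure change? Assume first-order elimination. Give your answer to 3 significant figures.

2.69

CYP1A2: 0.27 × 0.07 = 0.0189
CYP2B6: 0.46 × 0.18 = 0.0828
Other: 0.27 (unchanged)
New clearance relative to baseline: 0.0189 + 0.0828 + 0.27 = 0.3717.
Net systemic exposure ratio = 1 / 0.3717 = 2.69.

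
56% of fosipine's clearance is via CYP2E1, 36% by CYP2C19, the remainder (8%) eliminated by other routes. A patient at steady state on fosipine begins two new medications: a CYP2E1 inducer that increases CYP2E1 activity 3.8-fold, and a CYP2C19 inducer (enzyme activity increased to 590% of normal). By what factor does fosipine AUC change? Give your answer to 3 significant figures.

CYP2E1: 0.56 × 3.8 = 2.128
CYP2C19: 0.36 × 5.9 = 2.124
Other: 0.08 (unchanged)
Relative clearance = 2.128 + 2.124 + 0.08 = 4.332.
Because AUC varies inversely with clearance, the combined effect is 1 / 4.332 = 0.231.

0.231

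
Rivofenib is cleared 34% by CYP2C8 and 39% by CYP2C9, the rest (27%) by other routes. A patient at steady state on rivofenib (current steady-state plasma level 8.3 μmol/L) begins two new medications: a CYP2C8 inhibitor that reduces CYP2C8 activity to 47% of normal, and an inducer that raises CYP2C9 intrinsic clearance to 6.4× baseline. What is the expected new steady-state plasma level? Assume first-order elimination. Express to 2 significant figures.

The CYP2C8 pathway (34% of clearance) falls to 0.47× activity: 0.34 × 0.47 = 0.1598.
The CYP2C9 pathway (39% of clearance) increases to 6.4× activity: 0.39 × 6.4 = 2.496.
The remaining 27% of clearance is unaffected.
New clearance relative to baseline: 0.1598 + 2.496 + 0.27 = 2.9258.
New steady-state plasma level = 8.3 / 2.9258 = 2.8 μmol/L (concentration scales inversely with clearance).

2.8 μmol/L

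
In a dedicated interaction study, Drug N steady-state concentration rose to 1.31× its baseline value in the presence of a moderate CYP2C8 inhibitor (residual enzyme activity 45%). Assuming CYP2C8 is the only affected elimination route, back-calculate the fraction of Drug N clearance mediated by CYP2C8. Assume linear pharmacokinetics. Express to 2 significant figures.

CL'/CL = 1 / 1.31 = 0.7634
0.45·fm + (1 − fm) = 0.7634
fm = (0.7634 − 1) / (0.45 − 1) = 0.43

0.43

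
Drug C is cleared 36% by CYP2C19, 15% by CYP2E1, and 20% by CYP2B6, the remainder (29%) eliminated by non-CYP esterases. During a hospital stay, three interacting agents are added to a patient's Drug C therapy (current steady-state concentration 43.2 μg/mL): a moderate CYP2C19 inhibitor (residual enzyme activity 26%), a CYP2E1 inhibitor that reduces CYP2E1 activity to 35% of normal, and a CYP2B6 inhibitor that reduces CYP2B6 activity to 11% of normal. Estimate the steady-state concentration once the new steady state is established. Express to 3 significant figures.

The CYP2C19 pathway (36% of clearance) is reduced to 0.26× activity: 0.36 × 0.26 = 0.0936.
The CYP2E1 pathway (15% of clearance) is reduced to 0.35× activity: 0.15 × 0.35 = 0.0525.
The CYP2B6 pathway (20% of clearance) drops to 0.11× activity: 0.2 × 0.11 = 0.022.
The remaining 29% of clearance is unaffected.
Relative clearance = 0.0936 + 0.0525 + 0.022 + 0.29 = 0.4581.
Steady-state concentration ∝ 1/CL: new value = 43.2 / 0.4581 = 94.3 μg/mL.

94.3 μg/mL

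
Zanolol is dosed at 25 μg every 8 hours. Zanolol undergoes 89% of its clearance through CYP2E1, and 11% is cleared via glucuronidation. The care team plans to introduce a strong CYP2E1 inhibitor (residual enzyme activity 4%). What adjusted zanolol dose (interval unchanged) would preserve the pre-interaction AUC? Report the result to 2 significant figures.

3.6 μg

The CYP2E1 pathway (89% of clearance) is reduced to 0.04× activity: 0.89 × 0.04 = 0.0356.
The remaining 11% of clearance is unaffected.
Relative clearance = 0.0356 + 0.11 = 0.1456.
Css,avg = (dose rate)/CL, so holding Css fixed requires dose ∝ CL: 25 × 0.1456 = 3.6 μg.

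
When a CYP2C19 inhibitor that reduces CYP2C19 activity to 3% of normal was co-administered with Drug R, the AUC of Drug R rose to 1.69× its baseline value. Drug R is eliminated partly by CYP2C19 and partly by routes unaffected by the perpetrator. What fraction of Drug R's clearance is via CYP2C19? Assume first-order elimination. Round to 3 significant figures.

0.421

Write x for the fraction cleared via CYP2C19. The observed AUC change means clearance fell to 1/1.69 = 0.5917 of baseline.
Only the CYP2C19 route changed, so 0.5917 = x·0.03 + (1 − x), giving x = 0.421.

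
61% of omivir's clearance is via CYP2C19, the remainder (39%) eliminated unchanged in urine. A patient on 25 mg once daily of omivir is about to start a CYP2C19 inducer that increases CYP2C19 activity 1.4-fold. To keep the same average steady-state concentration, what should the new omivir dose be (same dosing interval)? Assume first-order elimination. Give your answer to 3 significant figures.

31.1 mg

The CYP2C19 pathway (61% of clearance) rises to 1.4× activity: 0.61 × 1.4 = 0.854.
The remaining 39% of clearance is unaffected.
New clearance relative to baseline: 0.854 + 0.39 = 1.244.
To maintain the same steady-state level, dose must scale with clearance: new dose = 25 × 1.244 = 31.1 mg.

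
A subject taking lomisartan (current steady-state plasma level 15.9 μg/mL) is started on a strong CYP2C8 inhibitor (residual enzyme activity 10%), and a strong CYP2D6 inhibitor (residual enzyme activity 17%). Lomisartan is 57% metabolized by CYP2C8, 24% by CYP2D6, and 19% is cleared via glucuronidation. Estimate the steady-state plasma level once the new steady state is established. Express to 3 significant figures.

CYP2C8: 0.57 × 0.1 = 0.057
CYP2D6: 0.24 × 0.17 = 0.0408
Other: 0.19 (unchanged)
CL_new/CL_old = 0.057 + 0.0408 + 0.19 = 0.2878.
Dividing the baseline by the relative clearance: 15.9 / 0.2878 = 55.2 μg/mL.

55.2 μg/mL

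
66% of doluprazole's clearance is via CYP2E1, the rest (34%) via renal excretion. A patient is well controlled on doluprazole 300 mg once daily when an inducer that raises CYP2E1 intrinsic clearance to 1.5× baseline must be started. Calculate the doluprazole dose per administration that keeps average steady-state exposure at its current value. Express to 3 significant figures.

399 mg

CYP2E1: 0.66 × 1.5 = 0.99
Other: 0.34 (unchanged)
CL_new/CL_old = 0.99 + 0.34 = 1.33.
Exposure is unchanged when dose changes in proportion to clearance. New dose = 300 mg × 1.33 = 399 mg.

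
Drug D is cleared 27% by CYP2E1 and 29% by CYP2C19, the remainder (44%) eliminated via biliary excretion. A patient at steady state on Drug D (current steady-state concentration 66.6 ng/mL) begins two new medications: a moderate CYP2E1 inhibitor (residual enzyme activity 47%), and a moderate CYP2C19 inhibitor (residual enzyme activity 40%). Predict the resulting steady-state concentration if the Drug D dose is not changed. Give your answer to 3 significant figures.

The CYP2E1 pathway (27% of clearance) is reduced to 0.47× activity: 0.27 × 0.47 = 0.1269.
The CYP2C19 pathway (29% of clearance) drops to 0.4× activity: 0.29 × 0.4 = 0.116.
The remaining 44% of clearance is unaffected.
Relative clearance = 0.1269 + 0.116 + 0.44 = 0.6829.
Steady-state concentration ∝ 1/CL: new value = 66.6 / 0.6829 = 97.5 ng/mL.

97.5 ng/mL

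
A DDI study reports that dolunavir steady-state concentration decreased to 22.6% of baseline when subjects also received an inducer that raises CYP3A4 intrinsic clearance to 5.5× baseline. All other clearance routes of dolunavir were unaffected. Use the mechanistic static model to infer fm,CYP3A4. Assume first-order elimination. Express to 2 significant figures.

0.76

Let fm be the CYP3A4 fraction. New clearance relative to baseline = fm × 5.5 + (1 − fm).
Steady-state concentration ratio = 1 / (new CL fraction), so new CL fraction = 1 / 0.226 = 4.425.
fm × 5.5 + 1 − fm = 4.425  ⇒  fm × (5.5 − 1) = 3.425  ⇒  fm = 0.76.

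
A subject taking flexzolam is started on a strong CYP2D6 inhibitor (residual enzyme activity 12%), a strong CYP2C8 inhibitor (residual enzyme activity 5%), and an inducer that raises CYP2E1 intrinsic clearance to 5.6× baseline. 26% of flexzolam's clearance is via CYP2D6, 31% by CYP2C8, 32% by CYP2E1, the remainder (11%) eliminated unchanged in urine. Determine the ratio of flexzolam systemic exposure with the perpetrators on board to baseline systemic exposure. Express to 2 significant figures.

0.51

The CYP2D6 pathway (26% of clearance) drops to 0.12× activity: 0.26 × 0.12 = 0.0312.
The CYP2C8 pathway (31% of clearance) drops to 0.05× activity: 0.31 × 0.05 = 0.0155.
The CYP2E1 pathway (32% of clearance) rises to 5.6× activity: 0.32 × 5.6 = 1.792.
Non-CYP routes (11%) are unchanged.
CL_new/CL_old = 0.0312 + 0.0155 + 1.792 + 0.11 = 1.9487.
Because systemic exposure varies inversely with clearance, the combined effect is 1 / 1.9487 = 0.51.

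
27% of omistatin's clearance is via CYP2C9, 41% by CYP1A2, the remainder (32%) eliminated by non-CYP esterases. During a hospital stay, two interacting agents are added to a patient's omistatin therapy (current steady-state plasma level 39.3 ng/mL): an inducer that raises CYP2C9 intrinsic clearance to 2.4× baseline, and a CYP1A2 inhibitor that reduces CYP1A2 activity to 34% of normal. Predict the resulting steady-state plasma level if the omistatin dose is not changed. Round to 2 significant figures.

The CYP2C9 pathway (27% of clearance) rises to 2.4× activity: 0.27 × 2.4 = 0.648.
The CYP1A2 pathway (41% of clearance) falls to 0.34× activity: 0.41 × 0.34 = 0.1394.
Non-CYP routes (32%) are unchanged.
Relative clearance = 0.648 + 0.1394 + 0.32 = 1.1074.
Steady-state plasma level ∝ 1/CL: new value = 39.3 / 1.1074 = 35 ng/mL.

35 ng/mL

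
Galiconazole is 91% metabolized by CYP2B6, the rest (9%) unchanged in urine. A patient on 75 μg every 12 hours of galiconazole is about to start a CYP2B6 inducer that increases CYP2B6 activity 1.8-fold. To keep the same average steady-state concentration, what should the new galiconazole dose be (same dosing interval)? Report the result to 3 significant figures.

The CYP2B6 pathway (91% of clearance) is boosted to 1.8× activity: 0.91 × 1.8 = 1.638.
The remaining 9% of clearance is unaffected.
New clearance relative to baseline: 1.638 + 0.09 = 1.728.
To maintain the same steady-state level, dose must scale with clearance: new dose = 75 × 1.728 = 130 μg.

130 μg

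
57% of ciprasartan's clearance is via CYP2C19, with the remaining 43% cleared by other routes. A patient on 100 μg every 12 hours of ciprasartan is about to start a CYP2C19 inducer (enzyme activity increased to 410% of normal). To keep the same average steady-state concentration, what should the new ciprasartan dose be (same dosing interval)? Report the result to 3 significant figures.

277 μg

The CYP2C19 pathway (57% of clearance) rises to 4.1× activity: 0.57 × 4.1 = 2.337.
Non-CYP routes (43%) are unchanged.
CL_new/CL_old = 2.337 + 0.43 = 2.767.
Exposure is unchanged when dose changes in proportion to clearance. New dose = 100 μg × 2.767 = 277 μg.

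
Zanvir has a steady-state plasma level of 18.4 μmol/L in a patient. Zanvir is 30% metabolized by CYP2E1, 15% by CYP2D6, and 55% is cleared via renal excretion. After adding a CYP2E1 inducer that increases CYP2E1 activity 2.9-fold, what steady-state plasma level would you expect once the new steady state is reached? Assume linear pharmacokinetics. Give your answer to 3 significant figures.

CYP2E1: 0.3 × 2.9 = 0.87
CYP2D6: 0.15 (unchanged)
Other: 0.55 (unchanged)
CL_new/CL_old = 0.87 + 0.15 + 0.55 = 1.57.
With dosing unchanged, steady-state plasma level scales as 1/CL: 18.4 / 1.57 = 11.7 μmol/L.

11.7 μmol/L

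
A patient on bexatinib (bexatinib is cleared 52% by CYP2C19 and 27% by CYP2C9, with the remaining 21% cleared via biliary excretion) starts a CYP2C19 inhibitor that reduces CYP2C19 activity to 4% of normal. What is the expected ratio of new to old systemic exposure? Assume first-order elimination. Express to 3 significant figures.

2.00

CYP2C19: 0.52 × 0.04 = 0.0208
CYP2C9: 0.27 (unchanged)
Other: 0.21 (unchanged)
New clearance relative to baseline: 0.0208 + 0.27 + 0.21 = 0.5008.
Systemic exposure is inversely proportional to clearance, so the fold-change is 1 / 0.5008 = 2.00.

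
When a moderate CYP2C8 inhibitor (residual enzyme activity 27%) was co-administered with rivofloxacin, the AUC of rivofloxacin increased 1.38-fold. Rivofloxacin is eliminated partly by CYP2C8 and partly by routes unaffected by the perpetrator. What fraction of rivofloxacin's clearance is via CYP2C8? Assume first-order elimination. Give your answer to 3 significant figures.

Call the CYP2C8 fraction fm. After the interaction, CL_new/CL_old = fm × 0.27 + (1 − fm).
AUC ratio = 1 / (new CL fraction), so new CL fraction = 1 / 1.38 = 0.7246.
fm × 0.27 + 1 − fm = 0.7246  ⇒  fm × (0.27 − 1) = −0.2754  ⇒  fm = 0.377.

0.377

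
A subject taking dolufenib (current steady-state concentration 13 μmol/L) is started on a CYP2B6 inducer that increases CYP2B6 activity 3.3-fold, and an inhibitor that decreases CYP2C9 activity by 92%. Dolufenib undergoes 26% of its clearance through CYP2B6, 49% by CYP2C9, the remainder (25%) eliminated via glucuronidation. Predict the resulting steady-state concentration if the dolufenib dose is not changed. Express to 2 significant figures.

CYP2B6: 0.26 × 3.3 = 0.858
CYP2C9: 0.49 × 0.08 = 0.0392
Other: 0.25 (unchanged)
New clearance relative to baseline: 0.858 + 0.0392 + 0.25 = 1.1472.
New steady-state concentration = 13 / 1.1472 = 11 μmol/L (concentration scales inversely with clearance).

11 μmol/L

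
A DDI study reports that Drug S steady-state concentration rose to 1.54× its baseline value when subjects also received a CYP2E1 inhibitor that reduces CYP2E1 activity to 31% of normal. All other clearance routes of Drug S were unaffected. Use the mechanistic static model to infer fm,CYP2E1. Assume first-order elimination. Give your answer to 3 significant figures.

CL'/CL = 1 / 1.54 = 0.6494
0.31·fm + (1 − fm) = 0.6494
fm = (0.6494 − 1) / (0.31 − 1) = 0.508

0.508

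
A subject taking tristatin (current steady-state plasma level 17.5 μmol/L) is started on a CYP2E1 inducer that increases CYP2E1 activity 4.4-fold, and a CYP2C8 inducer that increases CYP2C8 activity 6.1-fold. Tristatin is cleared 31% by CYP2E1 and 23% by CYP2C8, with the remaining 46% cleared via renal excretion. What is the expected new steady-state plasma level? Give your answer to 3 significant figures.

CYP2E1: 0.31 × 4.4 = 1.364
CYP2C8: 0.23 × 6.1 = 1.403
Other: 0.46 (unchanged)
Relative clearance = 1.364 + 1.403 + 0.46 = 3.227.
New steady-state plasma level = 17.5 / 3.227 = 5.42 μmol/L (concentration scales inversely with clearance).

5.42 μmol/L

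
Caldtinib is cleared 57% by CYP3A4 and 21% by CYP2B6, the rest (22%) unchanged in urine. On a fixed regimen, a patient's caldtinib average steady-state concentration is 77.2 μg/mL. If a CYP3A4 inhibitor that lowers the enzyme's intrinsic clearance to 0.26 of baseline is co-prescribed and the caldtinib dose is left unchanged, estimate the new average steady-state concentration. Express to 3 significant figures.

The CYP3A4 pathway (57% of clearance) drops to 0.26× activity: 0.57 × 0.26 = 0.1482.
CYP2B6 (21%) and the residual 22% are unaffected.
CL_new/CL_old = 0.1482 + 0.21 + 0.22 = 0.5782.
With dosing unchanged, average steady-state concentration scales as 1/CL: 77.2 / 0.5782 = 134 μg/mL.

134 μg/mL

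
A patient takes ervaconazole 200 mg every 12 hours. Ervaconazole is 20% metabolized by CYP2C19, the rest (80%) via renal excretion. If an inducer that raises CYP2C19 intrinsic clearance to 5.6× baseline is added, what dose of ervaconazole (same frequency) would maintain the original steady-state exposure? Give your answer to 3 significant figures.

384 mg

The CYP2C19 pathway (20% of clearance) is boosted to 5.6× activity: 0.2 × 5.6 = 1.12.
Non-CYP routes (80%) are unchanged.
CL_new/CL_old = 1.12 + 0.8 = 1.92.
Exposure is unchanged when dose changes in proportion to clearance. New dose = 200 mg × 1.92 = 384 mg.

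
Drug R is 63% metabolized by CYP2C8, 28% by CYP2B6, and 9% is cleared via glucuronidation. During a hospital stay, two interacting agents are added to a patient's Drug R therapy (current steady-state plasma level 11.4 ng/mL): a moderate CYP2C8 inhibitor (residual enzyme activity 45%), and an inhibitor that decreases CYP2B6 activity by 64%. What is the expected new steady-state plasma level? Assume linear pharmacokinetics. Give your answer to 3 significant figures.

24.0 ng/mL

The CYP2C8 pathway (63% of clearance) falls to 0.45× activity: 0.63 × 0.45 = 0.2835.
The CYP2B6 pathway (28% of clearance) falls to 0.36× activity: 0.28 × 0.36 = 0.1008.
The remaining 9% of clearance is unaffected.
Relative clearance = 0.2835 + 0.1008 + 0.09 = 0.4743.
New steady-state plasma level = 11.4 / 0.4743 = 24.0 ng/mL (concentration scales inversely with clearance).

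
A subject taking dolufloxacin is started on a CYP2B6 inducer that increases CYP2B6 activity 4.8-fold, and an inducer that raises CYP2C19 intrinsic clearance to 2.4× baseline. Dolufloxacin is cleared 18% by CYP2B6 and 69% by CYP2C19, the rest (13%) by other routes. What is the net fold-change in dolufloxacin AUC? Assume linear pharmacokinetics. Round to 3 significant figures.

The CYP2B6 pathway (18% of clearance) rises to 4.8× activity: 0.18 × 4.8 = 0.864.
The CYP2C19 pathway (69% of clearance) rises to 2.4× activity: 0.69 × 2.4 = 1.656.
Non-CYP routes (13%) are unchanged.
New clearance relative to baseline: 0.864 + 1.656 + 0.13 = 2.65.
Net AUC ratio = 1 / 2.65 = 0.377.

0.377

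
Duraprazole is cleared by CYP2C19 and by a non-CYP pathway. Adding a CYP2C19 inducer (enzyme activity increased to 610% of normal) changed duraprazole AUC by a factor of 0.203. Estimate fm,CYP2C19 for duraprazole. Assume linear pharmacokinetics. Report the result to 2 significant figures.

CL'/CL = 1 / 0.203 = 4.926
6.1·fm + (1 − fm) = 4.926
fm = (4.926 − 1) / (6.1 − 1) = 0.77

0.77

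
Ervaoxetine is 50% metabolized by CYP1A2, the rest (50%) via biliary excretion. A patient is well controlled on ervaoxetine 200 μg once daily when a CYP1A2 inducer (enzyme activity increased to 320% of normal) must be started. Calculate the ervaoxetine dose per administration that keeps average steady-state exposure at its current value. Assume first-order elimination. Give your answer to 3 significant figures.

420 μg

CYP1A2: 0.5 × 3.2 = 1.6
Other: 0.5 (unchanged)
CL_new/CL_old = 1.6 + 0.5 = 2.1.
To maintain the same steady-state level, dose must scale with clearance: new dose = 200 × 2.1 = 420 μg.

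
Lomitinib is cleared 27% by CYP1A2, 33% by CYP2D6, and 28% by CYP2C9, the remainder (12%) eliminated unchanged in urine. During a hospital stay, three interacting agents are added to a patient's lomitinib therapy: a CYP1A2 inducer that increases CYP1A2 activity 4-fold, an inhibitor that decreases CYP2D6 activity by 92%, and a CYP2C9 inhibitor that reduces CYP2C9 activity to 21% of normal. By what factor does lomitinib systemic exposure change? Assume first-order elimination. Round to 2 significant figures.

0.78

The CYP1A2 pathway (27% of clearance) rises to 4× activity: 0.27 × 4 = 1.08.
The CYP2D6 pathway (33% of clearance) falls to 0.08× activity: 0.33 × 0.08 = 0.0264.
The CYP2C9 pathway (28% of clearance) drops to 0.21× activity: 0.28 × 0.21 = 0.0588.
Non-CYP routes (12%) are unchanged.
Relative clearance = 1.08 + 0.0264 + 0.0588 + 0.12 = 1.2852.
Because systemic exposure varies inversely with clearance, the combined effect is 1 / 1.2852 = 0.78.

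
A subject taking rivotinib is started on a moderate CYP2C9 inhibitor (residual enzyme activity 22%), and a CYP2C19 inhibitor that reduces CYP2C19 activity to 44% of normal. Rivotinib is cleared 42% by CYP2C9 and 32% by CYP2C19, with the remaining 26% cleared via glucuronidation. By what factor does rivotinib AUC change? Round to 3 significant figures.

CYP2C9: 0.42 × 0.22 = 0.0924
CYP2C19: 0.32 × 0.44 = 0.1408
Other: 0.26 (unchanged)
CL_new/CL_old = 0.0924 + 0.1408 + 0.26 = 0.4932.
AUC ∝ 1/CL: fold-change = 1 / 0.4932 = 2.03.

2.03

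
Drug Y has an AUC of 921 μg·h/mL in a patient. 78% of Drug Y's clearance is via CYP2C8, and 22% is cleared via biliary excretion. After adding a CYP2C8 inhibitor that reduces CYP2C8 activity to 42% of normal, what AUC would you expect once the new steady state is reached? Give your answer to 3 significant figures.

1.68 × 10³ μg·h/mL

The CYP2C8 pathway (78% of clearance) drops to 0.42× activity: 0.78 × 0.42 = 0.3276.
Non-CYP routes (22%) are unchanged.
New clearance relative to baseline: 0.3276 + 0.22 = 0.5476.
New AUC = baseline ÷ relative clearance = 921 / 0.5476 = 1.68 × 10³ μg·h/mL.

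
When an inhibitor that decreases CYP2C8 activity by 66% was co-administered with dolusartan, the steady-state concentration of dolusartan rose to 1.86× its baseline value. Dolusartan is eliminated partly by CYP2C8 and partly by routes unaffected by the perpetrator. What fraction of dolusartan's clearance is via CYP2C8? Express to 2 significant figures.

Let x = fm,CYP2C8. Because steady-state concentration ∝ 1/CL, relative clearance fell to 1/1.86 = 0.5376.
Setting x·0.34 + (1 − x) = 0.5376 and solving: x = (0.5376 − 1)/(0.34 − 1) = 0.70.

0.70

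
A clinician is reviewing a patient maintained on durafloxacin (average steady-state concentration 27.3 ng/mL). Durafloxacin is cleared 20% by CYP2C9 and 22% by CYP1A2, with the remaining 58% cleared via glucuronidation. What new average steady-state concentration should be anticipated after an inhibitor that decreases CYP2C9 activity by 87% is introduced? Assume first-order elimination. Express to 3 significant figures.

The CYP2C9 pathway (20% of clearance) drops to 0.13× activity: 0.2 × 0.13 = 0.026.
CYP1A2 (22%) and the residual 58% are unaffected.
CL_new/CL_old = 0.026 + 0.22 + 0.58 = 0.826.
With dosing unchanged, average steady-state concentration scales as 1/CL: 27.3 / 0.826 = 33.1 ng/mL.

33.1 ng/mL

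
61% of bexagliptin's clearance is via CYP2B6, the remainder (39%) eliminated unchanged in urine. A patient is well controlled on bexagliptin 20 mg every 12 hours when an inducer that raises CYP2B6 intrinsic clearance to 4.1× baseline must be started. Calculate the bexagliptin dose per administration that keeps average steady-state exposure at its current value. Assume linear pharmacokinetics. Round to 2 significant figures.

58 mg

CYP2B6: 0.61 × 4.1 = 2.501
Other: 0.39 (unchanged)
New clearance relative to baseline: 2.501 + 0.39 = 2.891.
Exposure is unchanged when dose changes in proportion to clearance. New dose = 20 mg × 2.891 = 58 mg.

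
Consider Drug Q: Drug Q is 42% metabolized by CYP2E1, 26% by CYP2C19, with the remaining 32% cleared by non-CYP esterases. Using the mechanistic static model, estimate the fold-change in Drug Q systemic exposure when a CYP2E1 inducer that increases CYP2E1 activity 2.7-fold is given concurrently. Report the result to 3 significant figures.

0.583

The CYP2E1 pathway (42% of clearance) rises to 2.7× activity: 0.42 × 2.7 = 1.134.
CYP2C19 (26%) and the residual 32% are unaffected.
CL_new/CL_old = 1.134 + 0.26 + 0.32 = 1.714.
Systemic exposure is inversely proportional to clearance, so the fold-change is 1 / 1.714 = 0.583.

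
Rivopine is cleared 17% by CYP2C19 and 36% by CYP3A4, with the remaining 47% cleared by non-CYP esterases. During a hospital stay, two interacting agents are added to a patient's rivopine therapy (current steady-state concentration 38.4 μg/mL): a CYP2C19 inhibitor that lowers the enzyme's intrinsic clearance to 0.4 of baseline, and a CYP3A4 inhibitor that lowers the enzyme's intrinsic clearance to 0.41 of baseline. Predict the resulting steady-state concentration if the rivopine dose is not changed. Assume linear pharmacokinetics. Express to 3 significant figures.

CYP2C19: 0.17 × 0.4 = 0.068
CYP3A4: 0.36 × 0.41 = 0.1476
Other: 0.47 (unchanged)
CL_new/CL_old = 0.068 + 0.1476 + 0.47 = 0.6856.
Steady-state concentration ∝ 1/CL: new value = 38.4 / 0.6856 = 56.0 μg/mL.

56.0 μg/mL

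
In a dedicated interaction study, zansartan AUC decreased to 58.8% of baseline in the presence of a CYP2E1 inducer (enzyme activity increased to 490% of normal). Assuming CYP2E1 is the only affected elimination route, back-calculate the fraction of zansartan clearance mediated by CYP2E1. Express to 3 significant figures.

CL'/CL = 1 / 0.588 = 1.701
4.9·fm + (1 − fm) = 1.701
fm = (1.701 − 1) / (4.9 − 1) = 0.180

0.180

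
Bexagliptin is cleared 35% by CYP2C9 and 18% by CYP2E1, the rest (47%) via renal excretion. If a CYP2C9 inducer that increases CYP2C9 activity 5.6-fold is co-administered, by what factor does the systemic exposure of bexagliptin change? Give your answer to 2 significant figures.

0.38

The CYP2C9 pathway (35% of clearance) is boosted to 5.6× activity: 0.35 × 5.6 = 1.96.
CYP2E1 (18%) and the residual 47% are unaffected.
CL_new/CL_old = 1.96 + 0.18 + 0.47 = 2.61.
Systemic exposure is inversely proportional to clearance, so the fold-change is 1 / 2.61 = 0.38.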